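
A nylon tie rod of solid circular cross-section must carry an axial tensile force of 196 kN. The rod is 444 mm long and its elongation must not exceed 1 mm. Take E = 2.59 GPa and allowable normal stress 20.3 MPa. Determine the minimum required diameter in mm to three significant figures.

Required area A ≥ P/σ_allow = 196000/20.3 = 9655 mm².
For a solid circular section, d ≥ √(4A/π) = 110.9 mm.
Elongation limit: A ≥ PL/(Eδ_allow) = 196000·444/(2590·1) = 33600 mm² ⇒ d ≥ 206.8 mm.
The elongation limit governs.

207 mm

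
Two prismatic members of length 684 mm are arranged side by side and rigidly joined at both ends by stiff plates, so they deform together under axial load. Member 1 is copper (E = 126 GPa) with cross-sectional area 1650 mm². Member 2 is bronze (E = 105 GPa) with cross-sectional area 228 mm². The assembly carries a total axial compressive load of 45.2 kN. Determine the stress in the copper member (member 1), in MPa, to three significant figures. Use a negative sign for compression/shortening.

-24.6 MPa

Equal strain + equilibrium ⇒ each member carries load in proportion to AE: A₁E₁ = 207900000 N, A₂E₂ = 23940000 N, ΣAE = 231800000 N.
σ₁ = P·E₁/ΣAE = -45200·126000/231800000 = -24.57 MPa.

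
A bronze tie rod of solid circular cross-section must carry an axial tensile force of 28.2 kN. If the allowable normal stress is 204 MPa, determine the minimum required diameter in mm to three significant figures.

13.3 mm

Required area A ≥ P/σ_allow = 28200/204 = 138.2 mm².
For a solid circular section, d ≥ √(4A/π) = 13.27 mm.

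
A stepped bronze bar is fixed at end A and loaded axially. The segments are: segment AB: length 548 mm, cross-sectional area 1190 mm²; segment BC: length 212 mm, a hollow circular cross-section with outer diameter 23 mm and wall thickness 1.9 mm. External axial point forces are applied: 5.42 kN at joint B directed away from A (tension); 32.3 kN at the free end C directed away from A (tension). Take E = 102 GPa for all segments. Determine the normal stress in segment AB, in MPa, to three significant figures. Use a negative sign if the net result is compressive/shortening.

Internal axial forces (sectioning from the free end, tension +): N_BC = 32.3 kN, N_AB = 37.72 kN.
σ_AB = N_AB/A_AB = 37720/1190 = 31.7 MPa.

31.7 MPa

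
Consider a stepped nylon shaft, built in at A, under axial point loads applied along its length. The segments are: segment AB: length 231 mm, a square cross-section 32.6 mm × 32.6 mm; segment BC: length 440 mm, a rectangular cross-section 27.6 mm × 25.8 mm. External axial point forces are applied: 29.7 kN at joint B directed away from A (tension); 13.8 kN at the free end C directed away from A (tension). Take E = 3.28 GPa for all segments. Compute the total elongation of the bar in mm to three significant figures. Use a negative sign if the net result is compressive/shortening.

5.48 mm

Internal axial forces (sectioning from the free end, tension +): N_BC = 13.8 kN, N_AB = 43.5 kN.
A_AB = 1063 mm².
A_BC = 712.1 mm².
δ_AB = 43500·231/(1063·3280) = 2.883 mm
δ_BC = 13800·440/(712.1·3280) = 2.6 mm
δ = Σδ_i = 5.482 mm.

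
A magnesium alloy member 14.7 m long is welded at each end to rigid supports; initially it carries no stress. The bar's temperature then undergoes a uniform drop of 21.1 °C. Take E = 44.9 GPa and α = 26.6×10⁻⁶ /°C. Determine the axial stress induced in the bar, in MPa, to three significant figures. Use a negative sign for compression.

25.2 MPa

Free thermal expansion αLΔT = 26.6e-6 · 14700 · -21.1 = -8.251 mm.
The walls impose strain ε = −(-8.251)/14700 = 5.6126e-04; σ = Eε = 44900 · 5.6126e-04 = 25.2 MPa.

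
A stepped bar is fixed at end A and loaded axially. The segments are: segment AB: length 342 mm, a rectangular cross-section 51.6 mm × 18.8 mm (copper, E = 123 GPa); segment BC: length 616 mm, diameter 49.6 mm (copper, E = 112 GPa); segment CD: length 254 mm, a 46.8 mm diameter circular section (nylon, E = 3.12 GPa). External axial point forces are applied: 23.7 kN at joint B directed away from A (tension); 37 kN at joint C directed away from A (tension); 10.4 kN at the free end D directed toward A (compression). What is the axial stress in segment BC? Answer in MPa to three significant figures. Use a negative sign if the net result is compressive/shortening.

13.8 MPa

Internal axial forces (sectioning from the free end, tension +): N_CD = -10.4 kN, N_BC = 26.6 kN, N_AB = 50.3 kN.
A_BC = 1932 mm².
σ_BC = N_BC/A_BC = 26600/1932 = 13.77 MPa.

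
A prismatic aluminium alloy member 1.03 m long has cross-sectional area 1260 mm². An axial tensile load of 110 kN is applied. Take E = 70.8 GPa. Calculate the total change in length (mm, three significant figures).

1.27 mm

δ_mech = NL/(AE) = 110000·1030/(1260·70800) = 1.27 mm.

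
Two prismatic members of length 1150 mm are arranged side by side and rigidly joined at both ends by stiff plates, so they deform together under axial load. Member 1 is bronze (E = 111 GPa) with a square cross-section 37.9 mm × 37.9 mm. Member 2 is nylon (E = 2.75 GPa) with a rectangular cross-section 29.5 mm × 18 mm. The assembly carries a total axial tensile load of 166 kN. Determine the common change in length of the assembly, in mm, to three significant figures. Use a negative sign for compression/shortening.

1.19 mm

A_1 = 1436 mm².
A_2 = 531 mm².
Equal strain + equilibrium ⇒ each member carries load in proportion to AE: A₁E₁ = 159400000 N, A₂E₂ = 1460000 N, ΣAE = 160900000 N.
δ = PL/ΣAE = 166000·1150/160900000 = 1.186 mm.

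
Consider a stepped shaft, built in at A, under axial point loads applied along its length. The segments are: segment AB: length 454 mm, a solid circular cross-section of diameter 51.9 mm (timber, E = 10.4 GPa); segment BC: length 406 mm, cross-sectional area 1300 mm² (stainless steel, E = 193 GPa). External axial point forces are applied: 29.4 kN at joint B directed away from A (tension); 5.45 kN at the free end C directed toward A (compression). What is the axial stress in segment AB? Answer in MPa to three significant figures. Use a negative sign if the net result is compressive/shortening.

11.3 MPa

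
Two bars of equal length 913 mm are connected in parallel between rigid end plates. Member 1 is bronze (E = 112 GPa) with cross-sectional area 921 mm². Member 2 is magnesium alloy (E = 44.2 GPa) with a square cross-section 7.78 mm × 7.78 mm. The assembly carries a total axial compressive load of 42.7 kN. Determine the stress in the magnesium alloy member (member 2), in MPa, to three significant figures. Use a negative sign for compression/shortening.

-17.8 MPa

A_2 = 60.53 mm².
Equal strain + equilibrium ⇒ each member carries load in proportion to AE: A₁E₁ = 103200000 N, A₂E₂ = 2675000 N, ΣAE = 105800000 N.
σ₂ = P·E₂/ΣAE = -42700·44200/105800000 = -17.83 MPa.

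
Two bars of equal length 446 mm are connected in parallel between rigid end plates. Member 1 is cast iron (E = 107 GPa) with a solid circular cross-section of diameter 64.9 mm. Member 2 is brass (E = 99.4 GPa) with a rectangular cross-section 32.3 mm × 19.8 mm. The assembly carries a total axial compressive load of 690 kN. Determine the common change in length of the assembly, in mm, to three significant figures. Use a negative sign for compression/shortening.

A_1 = 3308 mm².
A_2 = 639.5 mm².
Equal strain + equilibrium ⇒ each member carries load in proportion to AE: A₁E₁ = 354000000 N, A₂E₂ = 63570000 N, ΣAE = 417500000 N.
δ = PL/ΣAE = -690000·446/417500000 = -0.737 mm.

-0.737 mm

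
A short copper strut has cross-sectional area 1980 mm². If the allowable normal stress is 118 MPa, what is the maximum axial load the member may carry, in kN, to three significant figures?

P_max = σ_allow · A = 118 · 1980 = 233600 N = 233.6 kN.

234 kN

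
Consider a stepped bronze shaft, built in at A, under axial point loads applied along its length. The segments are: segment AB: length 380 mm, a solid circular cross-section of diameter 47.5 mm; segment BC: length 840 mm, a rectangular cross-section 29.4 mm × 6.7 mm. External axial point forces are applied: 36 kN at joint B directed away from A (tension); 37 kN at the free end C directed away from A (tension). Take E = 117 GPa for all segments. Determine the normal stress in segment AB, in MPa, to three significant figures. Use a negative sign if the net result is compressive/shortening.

41.2 MPa

Internal axial forces (sectioning from the free end, tension +): N_BC = 37 kN, N_AB = 73 kN.
A_AB = 1772 mm².
σ_AB = N_AB/A_AB = 73000/1772 = 41.2 MPa.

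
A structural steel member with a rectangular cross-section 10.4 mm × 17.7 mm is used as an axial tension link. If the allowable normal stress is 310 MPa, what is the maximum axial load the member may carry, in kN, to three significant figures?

A = 184.1 mm².
P_max = σ_allow · A = 310 · 184.1 = 57060 N = 57.06 kN.

57.1 kN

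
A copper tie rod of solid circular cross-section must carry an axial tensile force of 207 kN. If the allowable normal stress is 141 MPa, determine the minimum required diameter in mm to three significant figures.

Required area A ≥ P/σ_allow = 207000/141 = 1468 mm².
For a solid circular section, d ≥ √(4A/π) = 43.23 mm.

43.2 mm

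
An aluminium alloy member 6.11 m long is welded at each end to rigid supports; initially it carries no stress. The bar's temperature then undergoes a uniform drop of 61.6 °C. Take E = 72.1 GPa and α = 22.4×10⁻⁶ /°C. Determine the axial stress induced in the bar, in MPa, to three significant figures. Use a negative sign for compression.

Free thermal expansion αLΔT = 22.4e-6 · 6110 · -61.6 = -8.431 mm.
The walls impose strain ε = −(-8.431)/6110 = 1.3798e-03; σ = Eε = 72100 · 1.3798e-03 = 99.49 MPa.

99.5 MPa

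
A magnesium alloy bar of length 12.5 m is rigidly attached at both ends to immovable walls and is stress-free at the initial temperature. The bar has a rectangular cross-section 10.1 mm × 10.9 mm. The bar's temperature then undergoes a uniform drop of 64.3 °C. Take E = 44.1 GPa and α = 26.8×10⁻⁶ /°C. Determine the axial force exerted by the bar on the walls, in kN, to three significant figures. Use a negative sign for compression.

8.37 kN

Free thermal expansion αLΔT = 26.8e-6 · 12500 · -64.3 = -21.54 mm.
The walls impose strain ε = −(-21.54)/12500 = 1.7232e-03; σ = Eε = 44100 · 1.7232e-03 = 75.99 MPa.
Wall reaction R = σ·A = 75.99·110.1 = 8366 N = 8.366 kN.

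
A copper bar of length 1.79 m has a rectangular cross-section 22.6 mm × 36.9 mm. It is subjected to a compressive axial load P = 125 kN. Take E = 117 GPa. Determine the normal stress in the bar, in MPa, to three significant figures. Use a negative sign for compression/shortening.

-150 MPa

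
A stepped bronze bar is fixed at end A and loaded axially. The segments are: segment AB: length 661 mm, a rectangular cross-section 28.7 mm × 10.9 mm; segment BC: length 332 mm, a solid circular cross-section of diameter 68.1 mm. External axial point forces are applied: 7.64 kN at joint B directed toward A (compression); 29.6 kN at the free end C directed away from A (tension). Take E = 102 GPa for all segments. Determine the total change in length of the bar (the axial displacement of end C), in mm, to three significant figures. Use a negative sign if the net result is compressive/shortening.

0.481 mm

Internal axial forces (sectioning from the free end, tension +): N_BC = 29.6 kN, N_AB = 21.96 kN.
A_AB = 312.8 mm².
A_BC = 3642 mm².
δ_AB = 21960·661/(312.8·102000) = 0.4549 mm
δ_BC = 29600·332/(3642·102000) = 0.02645 mm
δ = Σδ_i = 0.4814 mm.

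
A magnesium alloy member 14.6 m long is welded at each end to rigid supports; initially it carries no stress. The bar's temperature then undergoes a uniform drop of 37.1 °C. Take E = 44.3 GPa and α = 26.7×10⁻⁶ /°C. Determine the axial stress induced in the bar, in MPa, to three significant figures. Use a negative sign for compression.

43.9 MPa

Free thermal expansion αLΔT = 26.7e-6 · 14600 · -37.1 = -14.46 mm.
The walls impose strain ε = −(-14.46)/14600 = 9.9057e-04; σ = Eε = 44300 · 9.9057e-04 = 43.88 MPa.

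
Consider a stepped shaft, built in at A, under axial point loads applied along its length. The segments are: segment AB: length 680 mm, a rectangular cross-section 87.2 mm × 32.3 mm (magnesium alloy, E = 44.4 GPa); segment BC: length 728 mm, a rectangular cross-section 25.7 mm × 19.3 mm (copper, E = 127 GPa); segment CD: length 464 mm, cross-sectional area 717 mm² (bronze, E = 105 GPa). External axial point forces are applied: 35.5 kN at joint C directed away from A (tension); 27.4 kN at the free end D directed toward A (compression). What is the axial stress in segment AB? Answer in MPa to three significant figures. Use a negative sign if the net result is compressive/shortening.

2.88 MPa

Internal axial forces (sectioning from the free end, tension +): N_CD = -27.4 kN, N_BC = 8.1 kN, N_AB = 8.1 kN.
A_AB = 2817 mm².
σ_AB = N_AB/A_AB = 8100/2817 = 2.876 MPa.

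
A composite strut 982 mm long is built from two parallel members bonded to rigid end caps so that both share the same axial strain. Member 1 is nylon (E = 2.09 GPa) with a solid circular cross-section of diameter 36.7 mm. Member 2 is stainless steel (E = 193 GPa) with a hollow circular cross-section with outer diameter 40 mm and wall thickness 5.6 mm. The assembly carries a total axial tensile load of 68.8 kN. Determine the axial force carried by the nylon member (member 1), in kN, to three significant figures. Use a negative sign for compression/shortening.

1.28 kN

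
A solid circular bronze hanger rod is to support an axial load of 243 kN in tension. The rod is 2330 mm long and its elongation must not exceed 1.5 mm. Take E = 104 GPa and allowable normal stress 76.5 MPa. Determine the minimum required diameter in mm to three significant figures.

68.0 mm

Required area A ≥ P/σ_allow = 243000/76.5 = 3176 mm².
For a solid circular section, d ≥ √(4A/π) = 63.6 mm.
Elongation limit: A ≥ PL/(Eδ_allow) = 243000·2330/(104000·1.5) = 3629 mm² ⇒ d ≥ 67.98 mm.
The elongation limit governs.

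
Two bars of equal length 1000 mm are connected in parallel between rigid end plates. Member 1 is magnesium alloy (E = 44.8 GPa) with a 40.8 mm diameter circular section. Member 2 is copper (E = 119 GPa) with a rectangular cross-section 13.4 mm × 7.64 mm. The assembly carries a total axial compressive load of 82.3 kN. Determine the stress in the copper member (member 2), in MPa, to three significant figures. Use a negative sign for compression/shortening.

A_1 = 1307 mm².
A_2 = 102.4 mm².
Equal strain + equilibrium ⇒ each member carries load in proportion to AE: A₁E₁ = 58570000 N, A₂E₂ = 12180000 N, ΣAE = 70750000 N.
σ₂ = P·E₂/ΣAE = -82300·119000/70750000 = -138.4 MPa.

-138 MPa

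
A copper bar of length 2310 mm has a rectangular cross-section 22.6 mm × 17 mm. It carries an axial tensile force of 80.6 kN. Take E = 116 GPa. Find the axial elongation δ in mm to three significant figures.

A = 384.2 mm².
δ_mech = NL/(AE) = 80600·2310/(384.2·116000) = 4.178 mm.

4.18 mm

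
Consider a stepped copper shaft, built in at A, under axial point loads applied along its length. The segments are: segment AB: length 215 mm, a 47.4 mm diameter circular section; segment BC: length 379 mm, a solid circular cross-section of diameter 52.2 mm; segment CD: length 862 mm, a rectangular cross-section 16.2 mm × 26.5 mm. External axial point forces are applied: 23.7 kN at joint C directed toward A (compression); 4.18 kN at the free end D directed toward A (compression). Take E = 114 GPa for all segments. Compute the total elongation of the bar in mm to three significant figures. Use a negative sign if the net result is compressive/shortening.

-0.147 mm

Internal axial forces (sectioning from the free end, tension +): N_CD = -4.18 kN, N_BC = -27.88 kN, N_AB = -27.88 kN.
A_AB = 1765 mm².
A_BC = 2140 mm².
A_CD = 429.3 mm².
δ_AB = -27880·215/(1765·114000) = -0.0298 mm
δ_BC = -27880·379/(2140·114000) = -0.04331 mm
δ_CD = -4180·862/(429.3·114000) = -0.07362 mm
δ = Σδ_i = -0.1467 mm.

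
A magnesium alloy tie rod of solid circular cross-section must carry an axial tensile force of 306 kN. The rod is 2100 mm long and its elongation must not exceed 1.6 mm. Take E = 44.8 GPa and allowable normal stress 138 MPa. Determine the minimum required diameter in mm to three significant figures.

Required area A ≥ P/σ_allow = 306000/138 = 2217 mm².
For a solid circular section, d ≥ √(4A/π) = 53.13 mm.
Elongation limit: A ≥ PL/(Eδ_allow) = 306000·2100/(44800·1.6) = 8965 mm² ⇒ d ≥ 106.8 mm.
The elongation limit governs.

107 mm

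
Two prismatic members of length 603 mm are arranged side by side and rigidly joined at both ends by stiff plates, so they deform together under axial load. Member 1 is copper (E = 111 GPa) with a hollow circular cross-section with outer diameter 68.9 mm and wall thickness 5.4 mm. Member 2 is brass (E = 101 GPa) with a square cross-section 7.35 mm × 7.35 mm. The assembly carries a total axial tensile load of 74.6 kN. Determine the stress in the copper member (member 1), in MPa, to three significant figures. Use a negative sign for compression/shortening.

66.2 MPa

A_1 = 1077 mm².
A_2 = 54.02 mm².
Equal strain + equilibrium ⇒ each member carries load in proportion to AE: A₁E₁ = 119600000 N, A₂E₂ = 5456000 N, ΣAE = 125000000 N.
σ₁ = P·E₁/ΣAE = 74600·111000/125000000 = 66.23 MPa.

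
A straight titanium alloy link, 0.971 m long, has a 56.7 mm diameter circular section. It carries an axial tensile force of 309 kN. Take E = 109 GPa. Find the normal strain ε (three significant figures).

A = 2525 mm².
σ = N/A = 122.4 MPa; ε = σ/E = 122.4/109000 = 1.123e-03.

0.00112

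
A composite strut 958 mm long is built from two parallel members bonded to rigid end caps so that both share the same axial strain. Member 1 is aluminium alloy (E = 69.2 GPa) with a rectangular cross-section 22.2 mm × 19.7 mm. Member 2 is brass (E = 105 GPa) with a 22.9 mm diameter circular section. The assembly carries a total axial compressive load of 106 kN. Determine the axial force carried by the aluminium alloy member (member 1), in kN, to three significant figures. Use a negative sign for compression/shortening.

-43.6 kN

A_1 = 437.3 mm².
A_2 = 411.9 mm².
Equal strain + equilibrium ⇒ each member carries load in proportion to AE: A₁E₁ = 30260000 N, A₂E₂ = 43250000 N, ΣAE = 73510000 N.
F₁ = P·A₁E₁/ΣAE = -106000·30260000/73510000 = -43640 N.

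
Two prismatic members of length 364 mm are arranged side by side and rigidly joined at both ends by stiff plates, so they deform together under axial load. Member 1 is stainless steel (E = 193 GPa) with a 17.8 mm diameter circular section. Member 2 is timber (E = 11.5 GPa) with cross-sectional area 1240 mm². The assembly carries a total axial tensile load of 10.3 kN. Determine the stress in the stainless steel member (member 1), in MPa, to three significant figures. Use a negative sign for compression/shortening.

31.9 MPa

A_1 = 248.8 mm².
Equal strain + equilibrium ⇒ each member carries load in proportion to AE: A₁E₁ = 48030000 N, A₂E₂ = 14260000 N, ΣAE = 62290000 N.
σ₁ = P·E₁/ΣAE = 10300·193000/62290000 = 31.92 MPa.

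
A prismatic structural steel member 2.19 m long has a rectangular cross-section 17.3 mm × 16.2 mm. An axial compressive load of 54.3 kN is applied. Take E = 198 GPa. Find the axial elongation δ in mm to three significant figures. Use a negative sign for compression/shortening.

-2.14 mm

A = 280.3 mm².
δ_mech = NL/(AE) = -54300·2190/(280.3·198000) = -2.143 mm.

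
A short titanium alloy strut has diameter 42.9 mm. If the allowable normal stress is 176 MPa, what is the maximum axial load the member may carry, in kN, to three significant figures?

254 kN

A = 1445 mm².
P_max = σ_allow · A = 176 · 1445 = 254400 N = 254.4 kN.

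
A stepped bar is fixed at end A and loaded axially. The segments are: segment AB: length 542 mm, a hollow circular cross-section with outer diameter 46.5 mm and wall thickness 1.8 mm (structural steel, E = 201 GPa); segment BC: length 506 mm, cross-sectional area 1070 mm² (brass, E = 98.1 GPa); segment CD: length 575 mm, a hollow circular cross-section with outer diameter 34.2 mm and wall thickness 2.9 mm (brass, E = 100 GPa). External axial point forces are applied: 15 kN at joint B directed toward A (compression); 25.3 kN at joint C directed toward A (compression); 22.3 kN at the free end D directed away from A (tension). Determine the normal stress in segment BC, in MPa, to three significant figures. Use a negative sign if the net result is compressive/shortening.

-2.80 MPa

Internal axial forces (sectioning from the free end, tension +): N_CD = 22.3 kN, N_BC = -3 kN, N_AB = -18 kN.
σ_BC = N_BC/A_BC = -3000/1070 = -2.804 MPa.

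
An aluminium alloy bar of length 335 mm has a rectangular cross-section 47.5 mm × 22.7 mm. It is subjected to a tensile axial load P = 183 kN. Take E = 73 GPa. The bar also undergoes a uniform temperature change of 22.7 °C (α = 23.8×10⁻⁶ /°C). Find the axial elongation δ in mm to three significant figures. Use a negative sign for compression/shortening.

0.960 mm

A = 1078 mm².
δ_mech = NL/(AE) = 183000·335/(1078·73000) = 0.7788 mm.
δ_thermal = αLΔT = 23.8e-6·335·22.7 = 0.181 mm.
δ = δ_mech + δ_thermal = 0.9598 mm.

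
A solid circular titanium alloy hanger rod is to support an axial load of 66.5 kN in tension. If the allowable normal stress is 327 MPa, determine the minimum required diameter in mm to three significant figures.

Required area A ≥ P/σ_allow = 66500/327 = 203.4 mm².
For a solid circular section, d ≥ √(4A/π) = 16.09 mm.

16.1 mm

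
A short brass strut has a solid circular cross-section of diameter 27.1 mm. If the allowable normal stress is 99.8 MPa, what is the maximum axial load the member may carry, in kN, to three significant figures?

57.6 kN

A = 576.8 mm².
P_max = σ_allow · A = 99.8 · 576.8 = 57570 N = 57.57 kN.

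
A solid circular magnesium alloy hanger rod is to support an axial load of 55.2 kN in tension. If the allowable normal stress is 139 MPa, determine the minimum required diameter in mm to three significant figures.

Required area A ≥ P/σ_allow = 55200/139 = 397.1 mm².
For a solid circular section, d ≥ √(4A/π) = 22.49 mm.

22.5 mm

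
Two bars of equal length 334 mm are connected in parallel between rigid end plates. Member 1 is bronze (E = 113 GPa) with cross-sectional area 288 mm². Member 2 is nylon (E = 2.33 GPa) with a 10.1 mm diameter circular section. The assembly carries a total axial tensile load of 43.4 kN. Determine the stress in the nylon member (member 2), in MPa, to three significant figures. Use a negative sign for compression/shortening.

A_2 = 80.12 mm².
Equal strain + equilibrium ⇒ each member carries load in proportion to AE: A₁E₁ = 32540000 N, A₂E₂ = 186700 N, ΣAE = 32730000 N.
σ₂ = P·E₂/ΣAE = 43400·2330/32730000 = 3.09 MPa.

3.09 MPa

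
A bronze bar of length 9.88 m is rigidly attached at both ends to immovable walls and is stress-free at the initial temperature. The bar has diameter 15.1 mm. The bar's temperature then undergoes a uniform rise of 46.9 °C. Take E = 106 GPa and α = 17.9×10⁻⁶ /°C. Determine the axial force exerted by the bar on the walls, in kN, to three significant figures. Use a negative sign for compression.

-15.9 kN

Free thermal expansion αLΔT = 17.9e-6 · 9880 · 46.9 = 8.294 mm.
The walls impose strain ε = −(8.294)/9880 = -8.3951e-04; σ = Eε = 106000 · -8.3951e-04 = -88.99 MPa.
Wall reaction R = σ·A = -88.99·179.1 = -15940 N = -15.94 kN.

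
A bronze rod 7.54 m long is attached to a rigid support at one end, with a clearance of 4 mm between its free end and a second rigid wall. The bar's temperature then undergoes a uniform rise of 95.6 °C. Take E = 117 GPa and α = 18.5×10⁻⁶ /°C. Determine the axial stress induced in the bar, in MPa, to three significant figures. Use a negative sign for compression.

-145 MPa

Free thermal expansion αLΔT = 18.5e-6 · 7540 · 95.6 = 13.34 mm.
The walls engage after the gap closes; constrained expansion = 13.34 − 4 = 9.335 mm.
The walls impose strain ε = −(9.335)/7540 = -1.2381e-03; σ = Eε = 117000 · -1.2381e-03 = -144.9 MPa.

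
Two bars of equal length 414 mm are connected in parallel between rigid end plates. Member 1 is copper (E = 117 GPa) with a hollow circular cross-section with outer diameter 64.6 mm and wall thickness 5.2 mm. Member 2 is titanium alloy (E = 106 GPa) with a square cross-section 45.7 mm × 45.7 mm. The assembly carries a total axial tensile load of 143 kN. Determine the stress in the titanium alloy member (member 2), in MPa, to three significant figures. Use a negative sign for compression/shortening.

45.3 MPa

A_1 = 970.4 mm².
A_2 = 2088 mm².
Equal strain + equilibrium ⇒ each member carries load in proportion to AE: A₁E₁ = 113500000 N, A₂E₂ = 221400000 N, ΣAE = 334900000 N.
σ₂ = P·E₂/ΣAE = 143000·106000/334900000 = 45.26 MPa.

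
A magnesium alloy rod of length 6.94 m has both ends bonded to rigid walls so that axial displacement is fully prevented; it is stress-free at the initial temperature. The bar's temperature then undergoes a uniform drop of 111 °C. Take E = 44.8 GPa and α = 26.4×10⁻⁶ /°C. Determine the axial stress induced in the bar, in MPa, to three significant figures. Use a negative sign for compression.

Free thermal expansion αLΔT = 26.4e-6 · 6940 · -111 = -20.34 mm.
The walls impose strain ε = −(-20.34)/6940 = 2.9304e-03; σ = Eε = 44800 · 2.9304e-03 = 131.3 MPa.

131 MPa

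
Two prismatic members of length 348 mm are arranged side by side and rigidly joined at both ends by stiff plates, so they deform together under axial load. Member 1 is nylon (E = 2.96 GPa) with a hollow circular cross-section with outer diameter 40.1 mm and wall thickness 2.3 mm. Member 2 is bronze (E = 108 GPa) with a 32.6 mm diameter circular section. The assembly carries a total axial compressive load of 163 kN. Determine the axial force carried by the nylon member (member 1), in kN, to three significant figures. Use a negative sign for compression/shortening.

-1.45 kN

A_1 = 273.1 mm².
A_2 = 834.7 mm².
Equal strain + equilibrium ⇒ each member carries load in proportion to AE: A₁E₁ = 808500 N, A₂E₂ = 90150000 N, ΣAE = 90950000 N.
F₁ = P·A₁E₁/ΣAE = -163000·808500/90950000 = -1449 N.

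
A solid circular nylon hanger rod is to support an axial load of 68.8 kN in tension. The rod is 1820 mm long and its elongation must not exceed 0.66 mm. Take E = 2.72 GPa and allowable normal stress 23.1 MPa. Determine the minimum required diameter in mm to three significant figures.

298 mm

Required area A ≥ P/σ_allow = 68800/23.1 = 2978 mm².
For a solid circular section, d ≥ √(4A/π) = 61.58 mm.
Elongation limit: A ≥ PL/(Eδ_allow) = 68800·1820/(2720·0.66) = 69750 mm² ⇒ d ≥ 298 mm.
The elongation limit governs.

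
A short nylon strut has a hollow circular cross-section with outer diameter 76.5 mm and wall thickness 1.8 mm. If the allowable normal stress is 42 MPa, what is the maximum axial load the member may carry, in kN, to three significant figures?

17.7 kN

A = 422.4 mm².
P_max = σ_allow · A = 42 · 422.4 = 17740 N = 17.74 kN.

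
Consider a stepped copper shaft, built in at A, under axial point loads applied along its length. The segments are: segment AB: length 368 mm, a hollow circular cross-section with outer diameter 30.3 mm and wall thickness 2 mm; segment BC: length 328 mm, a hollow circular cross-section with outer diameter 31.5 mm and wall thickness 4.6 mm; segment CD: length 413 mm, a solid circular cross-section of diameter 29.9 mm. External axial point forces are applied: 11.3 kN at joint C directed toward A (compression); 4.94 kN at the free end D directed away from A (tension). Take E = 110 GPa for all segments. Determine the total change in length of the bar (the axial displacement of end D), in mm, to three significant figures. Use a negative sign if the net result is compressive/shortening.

Internal axial forces (sectioning from the free end, tension +): N_CD = 4.94 kN, N_BC = -6.36 kN, N_AB = -6.36 kN.
A_AB = 177.8 mm².
A_BC = 388.7 mm².
A_CD = 702.2 mm².
δ_AB = -6360·368/(177.8·110000) = -0.1197 mm
δ_BC = -6360·328/(388.7·110000) = -0.04878 mm
δ_CD = 4940·413/(702.2·110000) = 0.02642 mm
δ = Σδ_i = -0.142 mm.

-0.142 mm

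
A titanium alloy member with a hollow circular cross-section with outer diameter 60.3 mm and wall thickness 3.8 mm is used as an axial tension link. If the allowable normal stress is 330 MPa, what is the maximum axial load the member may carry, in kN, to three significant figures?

223 kN

A = 674.5 mm².
P_max = σ_allow · A = 330 · 674.5 = 222600 N = 222.6 kN.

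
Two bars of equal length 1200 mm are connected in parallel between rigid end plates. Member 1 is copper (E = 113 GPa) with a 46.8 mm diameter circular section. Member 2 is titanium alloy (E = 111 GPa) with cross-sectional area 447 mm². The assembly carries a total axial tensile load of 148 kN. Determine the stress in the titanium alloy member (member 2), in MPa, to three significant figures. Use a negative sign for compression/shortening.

67.3 MPa

A_1 = 1720 mm².
Equal strain + equilibrium ⇒ each member carries load in proportion to AE: A₁E₁ = 194400000 N, A₂E₂ = 49620000 N, ΣAE = 244000000 N.
σ₂ = P·E₂/ΣAE = 148000·111000/244000000 = 67.33 MPa.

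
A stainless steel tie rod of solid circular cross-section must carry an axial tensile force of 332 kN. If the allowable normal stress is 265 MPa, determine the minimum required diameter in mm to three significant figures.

39.9 mm

Required area A ≥ P/σ_allow = 332000/265 = 1253 mm².
For a solid circular section, d ≥ √(4A/π) = 39.94 mm.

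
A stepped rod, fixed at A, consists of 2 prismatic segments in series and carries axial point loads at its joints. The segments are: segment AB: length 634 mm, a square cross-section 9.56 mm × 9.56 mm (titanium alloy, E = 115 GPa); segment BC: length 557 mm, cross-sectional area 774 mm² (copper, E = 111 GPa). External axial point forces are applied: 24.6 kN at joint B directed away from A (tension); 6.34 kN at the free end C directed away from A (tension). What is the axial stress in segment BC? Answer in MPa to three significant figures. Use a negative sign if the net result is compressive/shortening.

8.19 MPa

Internal axial forces (sectioning from the free end, tension +): N_BC = 6.34 kN, N_AB = 30.94 kN.
σ_BC = N_BC/A_BC = 6340/774 = 8.191 MPa.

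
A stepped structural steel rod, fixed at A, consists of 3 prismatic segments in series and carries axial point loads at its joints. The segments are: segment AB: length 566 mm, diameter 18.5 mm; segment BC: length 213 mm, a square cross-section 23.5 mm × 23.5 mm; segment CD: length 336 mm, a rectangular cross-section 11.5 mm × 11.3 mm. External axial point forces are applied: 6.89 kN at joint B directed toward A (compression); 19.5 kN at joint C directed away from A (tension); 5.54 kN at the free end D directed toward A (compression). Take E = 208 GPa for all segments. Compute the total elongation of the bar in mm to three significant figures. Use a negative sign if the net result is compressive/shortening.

Internal axial forces (sectioning from the free end, tension +): N_CD = -5.54 kN, N_BC = 13.96 kN, N_AB = 7.07 kN.
A_AB = 268.8 mm².
A_BC = 552.2 mm².
A_CD = 130 mm².
δ_AB = 7070·566/(268.8·208000) = 0.07157 mm
δ_BC = 13960·213/(552.2·208000) = 0.02589 mm
δ_CD = -5540·336/(130·208000) = -0.06887 mm
δ = Σδ_i = 0.02859 mm.

0.0286 mm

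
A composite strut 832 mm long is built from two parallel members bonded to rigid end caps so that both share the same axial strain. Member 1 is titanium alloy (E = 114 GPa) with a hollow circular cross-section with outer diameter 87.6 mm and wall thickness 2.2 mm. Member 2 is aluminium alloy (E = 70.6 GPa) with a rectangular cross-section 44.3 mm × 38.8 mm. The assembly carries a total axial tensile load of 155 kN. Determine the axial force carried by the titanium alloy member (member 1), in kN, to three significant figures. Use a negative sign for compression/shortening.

55.3 kN

A_1 = 590.2 mm².
A_2 = 1719 mm².
Equal strain + equilibrium ⇒ each member carries load in proportion to AE: A₁E₁ = 67290000 N, A₂E₂ = 121400000 N, ΣAE = 188600000 N.
F₁ = P·A₁E₁/ΣAE = 155000·67290000/188600000 = 55290 N.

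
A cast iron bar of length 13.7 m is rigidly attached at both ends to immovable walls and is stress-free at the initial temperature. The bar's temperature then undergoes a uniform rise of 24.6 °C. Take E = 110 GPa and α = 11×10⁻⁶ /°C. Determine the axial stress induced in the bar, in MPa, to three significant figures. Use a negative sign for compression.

-29.8 MPa

Free thermal expansion αLΔT = 11e-6 · 13700 · 24.6 = 3.707 mm.
The walls impose strain ε = −(3.707)/13700 = -2.7060e-04; σ = Eε = 110000 · -2.7060e-04 = -29.77 MPa.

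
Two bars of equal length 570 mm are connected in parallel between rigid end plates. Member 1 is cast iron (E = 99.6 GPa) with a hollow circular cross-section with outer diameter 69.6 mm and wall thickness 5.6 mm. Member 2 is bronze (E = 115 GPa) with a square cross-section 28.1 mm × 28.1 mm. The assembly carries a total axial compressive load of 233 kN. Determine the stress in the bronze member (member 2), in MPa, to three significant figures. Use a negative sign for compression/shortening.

-132 MPa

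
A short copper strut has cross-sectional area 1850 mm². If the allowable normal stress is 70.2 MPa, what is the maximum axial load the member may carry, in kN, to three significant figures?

P_max = σ_allow · A = 70.2 · 1850 = 129900 N = 129.9 kN.

130 kN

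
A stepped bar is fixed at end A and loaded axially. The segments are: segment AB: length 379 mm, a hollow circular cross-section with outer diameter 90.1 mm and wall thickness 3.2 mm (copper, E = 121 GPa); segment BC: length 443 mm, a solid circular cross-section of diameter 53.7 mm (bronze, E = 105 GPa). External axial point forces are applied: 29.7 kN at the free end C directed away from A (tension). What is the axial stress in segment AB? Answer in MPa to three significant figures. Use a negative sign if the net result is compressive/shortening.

34.0 MPa

Internal axial forces (sectioning from the free end, tension +): N_BC = 29.7 kN, N_AB = 29.7 kN.
A_AB = 873.6 mm².
σ_AB = N_AB/A_AB = 29700/873.6 = 34 MPa.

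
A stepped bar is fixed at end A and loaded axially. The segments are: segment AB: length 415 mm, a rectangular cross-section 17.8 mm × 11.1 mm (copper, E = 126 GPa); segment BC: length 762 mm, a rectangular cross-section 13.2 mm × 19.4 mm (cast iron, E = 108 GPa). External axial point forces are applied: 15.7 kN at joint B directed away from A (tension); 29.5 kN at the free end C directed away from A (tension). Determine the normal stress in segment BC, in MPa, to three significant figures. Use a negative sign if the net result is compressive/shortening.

Internal axial forces (sectioning from the free end, tension +): N_BC = 29.5 kN, N_AB = 45.2 kN.
A_BC = 256.1 mm².
σ_BC = N_BC/A_BC = 29500/256.1 = 115.2 MPa.

115 MPa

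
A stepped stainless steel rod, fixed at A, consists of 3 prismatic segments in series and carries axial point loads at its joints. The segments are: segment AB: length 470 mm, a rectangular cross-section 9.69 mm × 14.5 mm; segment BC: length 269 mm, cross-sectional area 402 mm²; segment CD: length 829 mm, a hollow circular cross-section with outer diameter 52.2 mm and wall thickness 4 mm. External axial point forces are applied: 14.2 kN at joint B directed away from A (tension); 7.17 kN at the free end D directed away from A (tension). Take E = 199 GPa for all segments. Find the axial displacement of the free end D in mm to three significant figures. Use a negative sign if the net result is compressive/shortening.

0.433 mm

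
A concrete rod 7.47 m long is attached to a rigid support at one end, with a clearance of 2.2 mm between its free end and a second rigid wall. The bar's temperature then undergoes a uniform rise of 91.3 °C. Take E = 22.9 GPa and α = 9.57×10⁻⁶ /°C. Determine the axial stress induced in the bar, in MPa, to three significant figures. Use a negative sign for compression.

-13.3 MPa

Free thermal expansion αLΔT = 9.57e-6 · 7470 · 91.3 = 6.527 mm.
The walls engage after the gap closes; constrained expansion = 6.527 − 2.2 = 4.327 mm.
The walls impose strain ε = −(4.327)/7470 = -5.7923e-04; σ = Eε = 22900 · -5.7923e-04 = -13.26 MPa.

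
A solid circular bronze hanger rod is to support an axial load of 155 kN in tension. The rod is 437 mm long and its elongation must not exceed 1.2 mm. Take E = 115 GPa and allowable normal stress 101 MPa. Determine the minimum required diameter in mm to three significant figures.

44.2 mm

Required area A ≥ P/σ_allow = 155000/101 = 1535 mm².
For a solid circular section, d ≥ √(4A/π) = 44.2 mm.
Elongation limit: A ≥ PL/(Eδ_allow) = 155000·437/(115000·1.2) = 490.8 mm² ⇒ d ≥ 25 mm.
The stress limit governs.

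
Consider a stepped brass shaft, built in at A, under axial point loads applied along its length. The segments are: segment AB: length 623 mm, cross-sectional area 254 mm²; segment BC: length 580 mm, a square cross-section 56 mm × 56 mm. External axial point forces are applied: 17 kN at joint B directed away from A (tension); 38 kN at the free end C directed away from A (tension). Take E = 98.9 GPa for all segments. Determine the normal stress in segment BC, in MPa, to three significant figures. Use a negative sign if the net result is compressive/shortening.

12.1 MPa

Internal axial forces (sectioning from the free end, tension +): N_BC = 38 kN, N_AB = 55 kN.
A_BC = 3136 mm².
σ_BC = N_BC/A_BC = 38000/3136 = 12.12 MPa.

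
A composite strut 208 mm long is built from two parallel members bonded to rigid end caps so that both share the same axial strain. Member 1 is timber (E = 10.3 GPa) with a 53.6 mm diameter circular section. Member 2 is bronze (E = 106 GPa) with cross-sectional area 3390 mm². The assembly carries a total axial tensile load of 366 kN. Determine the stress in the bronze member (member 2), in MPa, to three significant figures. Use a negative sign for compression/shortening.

101 MPa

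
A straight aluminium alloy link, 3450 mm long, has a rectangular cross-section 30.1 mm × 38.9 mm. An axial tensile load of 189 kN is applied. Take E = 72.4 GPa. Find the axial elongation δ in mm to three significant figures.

7.69 mm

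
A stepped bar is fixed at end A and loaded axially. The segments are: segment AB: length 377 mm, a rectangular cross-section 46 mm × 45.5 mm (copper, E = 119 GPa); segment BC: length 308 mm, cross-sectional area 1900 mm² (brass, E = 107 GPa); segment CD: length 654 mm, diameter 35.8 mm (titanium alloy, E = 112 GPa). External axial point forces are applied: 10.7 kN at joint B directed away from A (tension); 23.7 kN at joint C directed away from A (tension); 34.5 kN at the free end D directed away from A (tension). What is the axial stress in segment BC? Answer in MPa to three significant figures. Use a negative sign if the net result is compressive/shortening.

30.6 MPa

Internal axial forces (sectioning from the free end, tension +): N_CD = 34.5 kN, N_BC = 58.2 kN, N_AB = 68.9 kN.
σ_BC = N_BC/A_BC = 58200/1900 = 30.63 MPa.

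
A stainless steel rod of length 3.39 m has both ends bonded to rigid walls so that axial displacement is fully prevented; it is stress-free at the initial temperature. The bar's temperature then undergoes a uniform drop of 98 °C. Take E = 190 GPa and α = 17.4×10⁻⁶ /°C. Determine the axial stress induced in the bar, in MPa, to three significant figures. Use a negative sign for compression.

324 MPa

Free thermal expansion αLΔT = 17.4e-6 · 3390 · -98 = -5.781 mm.
The walls impose strain ε = −(-5.781)/3390 = 1.7052e-03; σ = Eε = 190000 · 1.7052e-03 = 324 MPa.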